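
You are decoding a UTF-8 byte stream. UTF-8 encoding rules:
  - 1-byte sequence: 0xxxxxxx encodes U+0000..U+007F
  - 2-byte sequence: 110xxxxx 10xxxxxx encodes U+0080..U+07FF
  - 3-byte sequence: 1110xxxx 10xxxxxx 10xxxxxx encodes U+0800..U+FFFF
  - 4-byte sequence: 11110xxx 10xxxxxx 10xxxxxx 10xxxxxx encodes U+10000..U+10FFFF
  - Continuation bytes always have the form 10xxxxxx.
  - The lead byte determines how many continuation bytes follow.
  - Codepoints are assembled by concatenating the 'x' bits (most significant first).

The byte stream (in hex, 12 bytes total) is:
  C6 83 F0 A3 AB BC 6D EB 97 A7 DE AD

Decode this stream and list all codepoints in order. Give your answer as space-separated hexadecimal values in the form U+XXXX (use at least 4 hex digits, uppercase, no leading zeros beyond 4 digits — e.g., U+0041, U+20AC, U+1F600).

Answer: U+0183 U+23AFC U+006D U+B5E7 U+07AD

Derivation:
Byte[0]=C6: 2-byte lead, need 1 cont bytes. acc=0x6
Byte[1]=83: continuation. acc=(acc<<6)|0x03=0x183
Completed: cp=U+0183 (starts at byte 0)
Byte[2]=F0: 4-byte lead, need 3 cont bytes. acc=0x0
Byte[3]=A3: continuation. acc=(acc<<6)|0x23=0x23
Byte[4]=AB: continuation. acc=(acc<<6)|0x2B=0x8EB
Byte[5]=BC: continuation. acc=(acc<<6)|0x3C=0x23AFC
Completed: cp=U+23AFC (starts at byte 2)
Byte[6]=6D: 1-byte ASCII. cp=U+006D
Byte[7]=EB: 3-byte lead, need 2 cont bytes. acc=0xB
Byte[8]=97: continuation. acc=(acc<<6)|0x17=0x2D7
Byte[9]=A7: continuation. acc=(acc<<6)|0x27=0xB5E7
Completed: cp=U+B5E7 (starts at byte 7)
Byte[10]=DE: 2-byte lead, need 1 cont bytes. acc=0x1E
Byte[11]=AD: continuation. acc=(acc<<6)|0x2D=0x7AD
Completed: cp=U+07AD (starts at byte 10)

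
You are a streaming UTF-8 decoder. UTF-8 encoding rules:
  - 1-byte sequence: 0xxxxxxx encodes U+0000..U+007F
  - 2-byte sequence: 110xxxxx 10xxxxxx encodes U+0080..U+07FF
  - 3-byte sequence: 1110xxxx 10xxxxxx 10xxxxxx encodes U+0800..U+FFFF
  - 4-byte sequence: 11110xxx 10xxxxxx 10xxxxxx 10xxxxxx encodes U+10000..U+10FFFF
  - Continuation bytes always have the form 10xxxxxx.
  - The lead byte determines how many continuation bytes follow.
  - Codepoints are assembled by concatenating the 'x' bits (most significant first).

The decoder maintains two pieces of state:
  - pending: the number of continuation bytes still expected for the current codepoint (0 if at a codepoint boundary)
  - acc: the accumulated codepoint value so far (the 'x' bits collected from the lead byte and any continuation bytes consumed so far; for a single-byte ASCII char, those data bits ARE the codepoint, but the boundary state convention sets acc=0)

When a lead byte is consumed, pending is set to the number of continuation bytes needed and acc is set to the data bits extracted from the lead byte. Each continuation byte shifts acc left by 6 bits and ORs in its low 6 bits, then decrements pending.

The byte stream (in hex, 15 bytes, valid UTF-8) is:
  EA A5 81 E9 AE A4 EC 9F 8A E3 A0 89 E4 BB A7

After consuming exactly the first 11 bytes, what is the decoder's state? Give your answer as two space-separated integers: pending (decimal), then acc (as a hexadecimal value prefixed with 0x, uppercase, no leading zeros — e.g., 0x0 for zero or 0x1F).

Byte[0]=EA: 3-byte lead. pending=2, acc=0xA
Byte[1]=A5: continuation. acc=(acc<<6)|0x25=0x2A5, pending=1
Byte[2]=81: continuation. acc=(acc<<6)|0x01=0xA941, pending=0
Byte[3]=E9: 3-byte lead. pending=2, acc=0x9
Byte[4]=AE: continuation. acc=(acc<<6)|0x2E=0x26E, pending=1
Byte[5]=A4: continuation. acc=(acc<<6)|0x24=0x9BA4, pending=0
Byte[6]=EC: 3-byte lead. pending=2, acc=0xC
Byte[7]=9F: continuation. acc=(acc<<6)|0x1F=0x31F, pending=1
Byte[8]=8A: continuation. acc=(acc<<6)|0x0A=0xC7CA, pending=0
Byte[9]=E3: 3-byte lead. pending=2, acc=0x3
Byte[10]=A0: continuation. acc=(acc<<6)|0x20=0xE0, pending=1

Answer: 1 0xE0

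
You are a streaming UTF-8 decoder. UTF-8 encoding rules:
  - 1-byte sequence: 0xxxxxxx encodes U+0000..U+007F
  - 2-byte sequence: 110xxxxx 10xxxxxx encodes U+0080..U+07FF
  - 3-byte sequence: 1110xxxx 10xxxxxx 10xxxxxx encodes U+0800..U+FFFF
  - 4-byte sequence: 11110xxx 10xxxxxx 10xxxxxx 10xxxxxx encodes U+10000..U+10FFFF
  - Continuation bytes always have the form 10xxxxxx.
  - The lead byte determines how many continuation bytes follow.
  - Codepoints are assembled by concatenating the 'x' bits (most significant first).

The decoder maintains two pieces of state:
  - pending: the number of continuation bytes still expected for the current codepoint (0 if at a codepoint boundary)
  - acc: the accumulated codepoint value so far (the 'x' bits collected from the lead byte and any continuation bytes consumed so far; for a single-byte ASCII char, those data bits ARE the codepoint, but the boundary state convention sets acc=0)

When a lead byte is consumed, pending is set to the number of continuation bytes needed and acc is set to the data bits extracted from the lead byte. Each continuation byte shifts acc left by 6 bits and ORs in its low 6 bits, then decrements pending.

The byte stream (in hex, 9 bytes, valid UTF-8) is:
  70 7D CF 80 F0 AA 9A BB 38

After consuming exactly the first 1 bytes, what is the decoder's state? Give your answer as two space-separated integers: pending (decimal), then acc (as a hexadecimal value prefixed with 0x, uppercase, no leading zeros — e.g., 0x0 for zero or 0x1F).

Answer: 0 0x0

Derivation:
Byte[0]=70: 1-byte. pending=0, acc=0x0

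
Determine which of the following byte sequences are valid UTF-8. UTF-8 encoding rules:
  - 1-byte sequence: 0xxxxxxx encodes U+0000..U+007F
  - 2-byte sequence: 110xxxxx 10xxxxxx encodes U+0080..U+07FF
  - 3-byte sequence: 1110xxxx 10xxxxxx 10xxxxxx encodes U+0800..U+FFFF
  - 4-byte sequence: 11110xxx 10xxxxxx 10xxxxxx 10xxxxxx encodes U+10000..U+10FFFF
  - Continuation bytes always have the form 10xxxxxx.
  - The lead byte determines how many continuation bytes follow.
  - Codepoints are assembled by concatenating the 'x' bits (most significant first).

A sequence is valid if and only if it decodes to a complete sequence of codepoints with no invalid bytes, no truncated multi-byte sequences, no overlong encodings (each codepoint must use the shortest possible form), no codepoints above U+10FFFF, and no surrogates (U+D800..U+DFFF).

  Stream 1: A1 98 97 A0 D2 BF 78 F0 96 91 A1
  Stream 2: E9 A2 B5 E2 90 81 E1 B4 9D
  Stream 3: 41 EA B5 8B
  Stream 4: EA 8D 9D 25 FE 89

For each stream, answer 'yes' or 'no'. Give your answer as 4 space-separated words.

Stream 1: error at byte offset 0. INVALID
Stream 2: decodes cleanly. VALID
Stream 3: decodes cleanly. VALID
Stream 4: error at byte offset 4. INVALID

Answer: no yes yes no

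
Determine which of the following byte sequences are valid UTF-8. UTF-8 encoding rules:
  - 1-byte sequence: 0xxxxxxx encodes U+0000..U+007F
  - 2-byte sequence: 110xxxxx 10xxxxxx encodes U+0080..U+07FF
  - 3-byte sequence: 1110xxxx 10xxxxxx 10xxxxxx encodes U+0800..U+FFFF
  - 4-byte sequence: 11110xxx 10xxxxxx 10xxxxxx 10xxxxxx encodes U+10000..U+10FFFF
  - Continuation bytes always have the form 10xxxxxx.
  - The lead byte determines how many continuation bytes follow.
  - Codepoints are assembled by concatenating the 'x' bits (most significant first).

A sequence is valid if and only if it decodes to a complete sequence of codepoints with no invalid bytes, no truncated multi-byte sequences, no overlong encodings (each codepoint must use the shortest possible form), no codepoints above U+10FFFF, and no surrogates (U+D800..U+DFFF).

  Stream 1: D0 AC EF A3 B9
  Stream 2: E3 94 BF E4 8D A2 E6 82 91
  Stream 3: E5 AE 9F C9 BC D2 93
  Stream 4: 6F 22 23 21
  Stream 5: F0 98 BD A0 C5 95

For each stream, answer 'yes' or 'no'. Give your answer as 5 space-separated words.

Stream 1: decodes cleanly. VALID
Stream 2: decodes cleanly. VALID
Stream 3: decodes cleanly. VALID
Stream 4: decodes cleanly. VALID
Stream 5: decodes cleanly. VALID

Answer: yes yes yes yes yes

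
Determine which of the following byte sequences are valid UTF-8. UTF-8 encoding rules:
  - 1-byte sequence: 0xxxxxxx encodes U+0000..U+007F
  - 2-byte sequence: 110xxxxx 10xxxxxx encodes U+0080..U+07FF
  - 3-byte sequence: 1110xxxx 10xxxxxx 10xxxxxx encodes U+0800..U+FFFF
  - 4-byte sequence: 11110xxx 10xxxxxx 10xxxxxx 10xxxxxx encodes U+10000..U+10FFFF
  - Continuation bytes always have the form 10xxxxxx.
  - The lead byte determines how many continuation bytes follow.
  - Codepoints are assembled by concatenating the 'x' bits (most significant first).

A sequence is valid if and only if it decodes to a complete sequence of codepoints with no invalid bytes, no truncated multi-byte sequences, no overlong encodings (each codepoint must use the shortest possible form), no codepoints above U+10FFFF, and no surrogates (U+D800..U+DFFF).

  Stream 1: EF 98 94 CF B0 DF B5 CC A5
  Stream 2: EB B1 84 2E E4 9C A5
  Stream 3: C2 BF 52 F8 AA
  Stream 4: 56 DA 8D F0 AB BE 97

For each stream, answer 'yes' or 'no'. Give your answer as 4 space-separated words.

Stream 1: decodes cleanly. VALID
Stream 2: decodes cleanly. VALID
Stream 3: error at byte offset 3. INVALID
Stream 4: decodes cleanly. VALID

Answer: yes yes no yes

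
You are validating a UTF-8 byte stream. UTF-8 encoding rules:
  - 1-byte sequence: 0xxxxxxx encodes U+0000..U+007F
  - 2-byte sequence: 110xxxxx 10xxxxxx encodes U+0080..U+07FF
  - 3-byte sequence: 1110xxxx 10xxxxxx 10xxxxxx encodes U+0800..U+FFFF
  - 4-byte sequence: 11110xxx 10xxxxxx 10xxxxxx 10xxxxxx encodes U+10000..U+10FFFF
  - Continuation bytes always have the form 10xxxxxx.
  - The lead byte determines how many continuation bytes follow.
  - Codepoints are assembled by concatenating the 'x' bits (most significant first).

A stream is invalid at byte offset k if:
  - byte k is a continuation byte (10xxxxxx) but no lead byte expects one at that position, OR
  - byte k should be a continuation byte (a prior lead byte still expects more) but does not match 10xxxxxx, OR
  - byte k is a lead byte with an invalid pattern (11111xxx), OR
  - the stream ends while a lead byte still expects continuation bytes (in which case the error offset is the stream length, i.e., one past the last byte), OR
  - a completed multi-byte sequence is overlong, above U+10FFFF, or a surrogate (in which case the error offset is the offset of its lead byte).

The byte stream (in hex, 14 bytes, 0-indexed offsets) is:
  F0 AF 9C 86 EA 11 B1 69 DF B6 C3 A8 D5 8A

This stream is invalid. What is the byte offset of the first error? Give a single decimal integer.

Byte[0]=F0: 4-byte lead, need 3 cont bytes. acc=0x0
Byte[1]=AF: continuation. acc=(acc<<6)|0x2F=0x2F
Byte[2]=9C: continuation. acc=(acc<<6)|0x1C=0xBDC
Byte[3]=86: continuation. acc=(acc<<6)|0x06=0x2F706
Completed: cp=U+2F706 (starts at byte 0)
Byte[4]=EA: 3-byte lead, need 2 cont bytes. acc=0xA
Byte[5]=11: expected 10xxxxxx continuation. INVALID

Answer: 5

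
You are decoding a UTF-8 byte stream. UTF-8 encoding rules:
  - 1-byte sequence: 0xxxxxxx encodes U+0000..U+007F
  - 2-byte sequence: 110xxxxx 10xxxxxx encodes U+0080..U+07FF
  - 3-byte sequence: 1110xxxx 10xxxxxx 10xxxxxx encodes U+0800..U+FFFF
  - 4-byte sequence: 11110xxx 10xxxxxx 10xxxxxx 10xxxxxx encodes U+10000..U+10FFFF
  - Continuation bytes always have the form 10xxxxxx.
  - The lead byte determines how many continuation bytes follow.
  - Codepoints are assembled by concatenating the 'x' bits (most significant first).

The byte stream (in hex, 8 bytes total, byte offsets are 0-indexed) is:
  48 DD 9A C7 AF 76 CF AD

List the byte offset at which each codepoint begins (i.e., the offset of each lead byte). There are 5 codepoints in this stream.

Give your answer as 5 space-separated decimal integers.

Byte[0]=48: 1-byte ASCII. cp=U+0048
Byte[1]=DD: 2-byte lead, need 1 cont bytes. acc=0x1D
Byte[2]=9A: continuation. acc=(acc<<6)|0x1A=0x75A
Completed: cp=U+075A (starts at byte 1)
Byte[3]=C7: 2-byte lead, need 1 cont bytes. acc=0x7
Byte[4]=AF: continuation. acc=(acc<<6)|0x2F=0x1EF
Completed: cp=U+01EF (starts at byte 3)
Byte[5]=76: 1-byte ASCII. cp=U+0076
Byte[6]=CF: 2-byte lead, need 1 cont bytes. acc=0xF
Byte[7]=AD: continuation. acc=(acc<<6)|0x2D=0x3ED
Completed: cp=U+03ED (starts at byte 6)

Answer: 0 1 3 5 6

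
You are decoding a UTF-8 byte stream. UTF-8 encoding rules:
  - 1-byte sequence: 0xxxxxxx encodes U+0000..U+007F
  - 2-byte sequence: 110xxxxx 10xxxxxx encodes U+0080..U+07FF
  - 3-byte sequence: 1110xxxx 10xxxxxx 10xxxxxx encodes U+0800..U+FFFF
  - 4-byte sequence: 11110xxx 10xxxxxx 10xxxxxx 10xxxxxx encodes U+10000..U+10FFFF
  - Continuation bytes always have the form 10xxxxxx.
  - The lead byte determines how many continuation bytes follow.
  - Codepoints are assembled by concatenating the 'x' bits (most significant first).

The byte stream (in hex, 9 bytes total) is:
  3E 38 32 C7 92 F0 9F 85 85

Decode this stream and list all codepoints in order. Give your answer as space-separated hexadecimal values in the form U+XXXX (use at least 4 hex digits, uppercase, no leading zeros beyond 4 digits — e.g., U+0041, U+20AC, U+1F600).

Byte[0]=3E: 1-byte ASCII. cp=U+003E
Byte[1]=38: 1-byte ASCII. cp=U+0038
Byte[2]=32: 1-byte ASCII. cp=U+0032
Byte[3]=C7: 2-byte lead, need 1 cont bytes. acc=0x7
Byte[4]=92: continuation. acc=(acc<<6)|0x12=0x1D2
Completed: cp=U+01D2 (starts at byte 3)
Byte[5]=F0: 4-byte lead, need 3 cont bytes. acc=0x0
Byte[6]=9F: continuation. acc=(acc<<6)|0x1F=0x1F
Byte[7]=85: continuation. acc=(acc<<6)|0x05=0x7C5
Byte[8]=85: continuation. acc=(acc<<6)|0x05=0x1F145
Completed: cp=U+1F145 (starts at byte 5)

Answer: U+003E U+0038 U+0032 U+01D2 U+1F145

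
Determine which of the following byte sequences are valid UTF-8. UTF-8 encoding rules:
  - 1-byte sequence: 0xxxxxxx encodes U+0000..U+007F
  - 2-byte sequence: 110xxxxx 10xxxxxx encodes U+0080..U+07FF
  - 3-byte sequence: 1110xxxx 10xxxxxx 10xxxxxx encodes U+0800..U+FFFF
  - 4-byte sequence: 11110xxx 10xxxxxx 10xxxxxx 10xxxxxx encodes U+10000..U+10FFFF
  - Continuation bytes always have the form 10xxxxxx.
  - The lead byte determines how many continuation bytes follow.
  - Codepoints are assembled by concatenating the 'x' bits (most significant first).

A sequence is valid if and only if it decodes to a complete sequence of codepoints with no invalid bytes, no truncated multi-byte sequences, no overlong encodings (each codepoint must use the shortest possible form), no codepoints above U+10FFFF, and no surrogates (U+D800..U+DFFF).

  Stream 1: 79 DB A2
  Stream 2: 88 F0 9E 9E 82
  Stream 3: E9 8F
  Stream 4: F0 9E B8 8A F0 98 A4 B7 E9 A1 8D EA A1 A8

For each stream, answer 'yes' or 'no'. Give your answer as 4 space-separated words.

Answer: yes no no yes

Derivation:
Stream 1: decodes cleanly. VALID
Stream 2: error at byte offset 0. INVALID
Stream 3: error at byte offset 2. INVALID
Stream 4: decodes cleanly. VALID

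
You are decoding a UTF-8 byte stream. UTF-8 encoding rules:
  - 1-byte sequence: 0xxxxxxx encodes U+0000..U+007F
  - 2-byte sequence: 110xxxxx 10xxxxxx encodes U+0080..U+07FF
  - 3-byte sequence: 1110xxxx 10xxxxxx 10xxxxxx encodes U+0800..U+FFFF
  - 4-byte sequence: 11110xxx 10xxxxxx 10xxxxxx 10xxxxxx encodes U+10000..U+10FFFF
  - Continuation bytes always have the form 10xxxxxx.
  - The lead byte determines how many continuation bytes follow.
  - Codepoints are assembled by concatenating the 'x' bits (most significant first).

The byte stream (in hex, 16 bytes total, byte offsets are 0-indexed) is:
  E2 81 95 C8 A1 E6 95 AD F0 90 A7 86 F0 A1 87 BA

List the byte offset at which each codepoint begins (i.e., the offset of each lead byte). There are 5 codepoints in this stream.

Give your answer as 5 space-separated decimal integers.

Byte[0]=E2: 3-byte lead, need 2 cont bytes. acc=0x2
Byte[1]=81: continuation. acc=(acc<<6)|0x01=0x81
Byte[2]=95: continuation. acc=(acc<<6)|0x15=0x2055
Completed: cp=U+2055 (starts at byte 0)
Byte[3]=C8: 2-byte lead, need 1 cont bytes. acc=0x8
Byte[4]=A1: continuation. acc=(acc<<6)|0x21=0x221
Completed: cp=U+0221 (starts at byte 3)
Byte[5]=E6: 3-byte lead, need 2 cont bytes. acc=0x6
Byte[6]=95: continuation. acc=(acc<<6)|0x15=0x195
Byte[7]=AD: continuation. acc=(acc<<6)|0x2D=0x656D
Completed: cp=U+656D (starts at byte 5)
Byte[8]=F0: 4-byte lead, need 3 cont bytes. acc=0x0
Byte[9]=90: continuation. acc=(acc<<6)|0x10=0x10
Byte[10]=A7: continuation. acc=(acc<<6)|0x27=0x427
Byte[11]=86: continuation. acc=(acc<<6)|0x06=0x109C6
Completed: cp=U+109C6 (starts at byte 8)
Byte[12]=F0: 4-byte lead, need 3 cont bytes. acc=0x0
Byte[13]=A1: continuation. acc=(acc<<6)|0x21=0x21
Byte[14]=87: continuation. acc=(acc<<6)|0x07=0x847
Byte[15]=BA: continuation. acc=(acc<<6)|0x3A=0x211FA
Completed: cp=U+211FA (starts at byte 12)

Answer: 0 3 5 8 12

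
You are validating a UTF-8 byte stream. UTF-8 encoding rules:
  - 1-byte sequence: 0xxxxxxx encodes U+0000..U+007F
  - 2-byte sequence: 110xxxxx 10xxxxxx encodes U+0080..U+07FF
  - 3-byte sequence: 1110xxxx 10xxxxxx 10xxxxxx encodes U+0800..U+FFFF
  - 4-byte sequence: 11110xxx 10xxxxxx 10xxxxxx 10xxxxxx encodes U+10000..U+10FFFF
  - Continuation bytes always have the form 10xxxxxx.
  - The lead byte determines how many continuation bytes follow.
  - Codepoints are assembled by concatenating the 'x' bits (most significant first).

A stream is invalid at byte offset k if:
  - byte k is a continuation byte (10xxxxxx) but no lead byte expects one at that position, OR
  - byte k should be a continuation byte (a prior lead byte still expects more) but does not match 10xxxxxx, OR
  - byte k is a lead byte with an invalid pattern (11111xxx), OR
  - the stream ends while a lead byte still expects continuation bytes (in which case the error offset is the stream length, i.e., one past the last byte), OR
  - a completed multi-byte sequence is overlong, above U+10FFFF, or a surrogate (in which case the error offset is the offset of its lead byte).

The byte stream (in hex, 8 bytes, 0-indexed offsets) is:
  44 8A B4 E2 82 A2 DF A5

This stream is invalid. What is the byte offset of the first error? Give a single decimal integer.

Byte[0]=44: 1-byte ASCII. cp=U+0044
Byte[1]=8A: INVALID lead byte (not 0xxx/110x/1110/11110)

Answer: 1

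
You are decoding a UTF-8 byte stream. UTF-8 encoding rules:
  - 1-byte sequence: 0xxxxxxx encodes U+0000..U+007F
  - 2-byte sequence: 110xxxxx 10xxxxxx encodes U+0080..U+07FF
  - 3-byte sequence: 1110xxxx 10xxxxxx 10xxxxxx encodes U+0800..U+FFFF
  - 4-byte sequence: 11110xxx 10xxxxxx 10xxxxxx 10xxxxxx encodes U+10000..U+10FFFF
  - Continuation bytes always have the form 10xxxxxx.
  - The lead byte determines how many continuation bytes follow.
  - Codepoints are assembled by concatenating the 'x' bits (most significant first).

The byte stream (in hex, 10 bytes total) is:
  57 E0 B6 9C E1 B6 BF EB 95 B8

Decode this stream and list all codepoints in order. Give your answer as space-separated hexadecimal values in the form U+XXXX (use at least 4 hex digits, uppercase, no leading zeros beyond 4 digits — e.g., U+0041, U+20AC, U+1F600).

Byte[0]=57: 1-byte ASCII. cp=U+0057
Byte[1]=E0: 3-byte lead, need 2 cont bytes. acc=0x0
Byte[2]=B6: continuation. acc=(acc<<6)|0x36=0x36
Byte[3]=9C: continuation. acc=(acc<<6)|0x1C=0xD9C
Completed: cp=U+0D9C (starts at byte 1)
Byte[4]=E1: 3-byte lead, need 2 cont bytes. acc=0x1
Byte[5]=B6: continuation. acc=(acc<<6)|0x36=0x76
Byte[6]=BF: continuation. acc=(acc<<6)|0x3F=0x1DBF
Completed: cp=U+1DBF (starts at byte 4)
Byte[7]=EB: 3-byte lead, need 2 cont bytes. acc=0xB
Byte[8]=95: continuation. acc=(acc<<6)|0x15=0x2D5
Byte[9]=B8: continuation. acc=(acc<<6)|0x38=0xB578
Completed: cp=U+B578 (starts at byte 7)

Answer: U+0057 U+0D9C U+1DBF U+B578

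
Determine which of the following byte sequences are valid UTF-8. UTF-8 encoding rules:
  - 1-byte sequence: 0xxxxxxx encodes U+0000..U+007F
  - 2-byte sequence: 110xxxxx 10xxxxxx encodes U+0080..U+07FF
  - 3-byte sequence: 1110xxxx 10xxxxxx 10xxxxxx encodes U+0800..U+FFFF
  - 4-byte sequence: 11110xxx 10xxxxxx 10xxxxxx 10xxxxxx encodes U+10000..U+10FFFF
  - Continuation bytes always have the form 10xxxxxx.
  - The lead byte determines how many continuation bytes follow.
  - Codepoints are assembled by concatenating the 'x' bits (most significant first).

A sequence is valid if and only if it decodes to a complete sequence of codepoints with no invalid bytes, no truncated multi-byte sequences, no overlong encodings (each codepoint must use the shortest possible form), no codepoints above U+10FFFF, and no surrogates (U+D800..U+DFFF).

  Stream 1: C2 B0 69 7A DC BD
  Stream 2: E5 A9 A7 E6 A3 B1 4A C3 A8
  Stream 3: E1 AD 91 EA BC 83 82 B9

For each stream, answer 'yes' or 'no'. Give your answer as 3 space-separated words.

Answer: yes yes no

Derivation:
Stream 1: decodes cleanly. VALID
Stream 2: decodes cleanly. VALID
Stream 3: error at byte offset 6. INVALID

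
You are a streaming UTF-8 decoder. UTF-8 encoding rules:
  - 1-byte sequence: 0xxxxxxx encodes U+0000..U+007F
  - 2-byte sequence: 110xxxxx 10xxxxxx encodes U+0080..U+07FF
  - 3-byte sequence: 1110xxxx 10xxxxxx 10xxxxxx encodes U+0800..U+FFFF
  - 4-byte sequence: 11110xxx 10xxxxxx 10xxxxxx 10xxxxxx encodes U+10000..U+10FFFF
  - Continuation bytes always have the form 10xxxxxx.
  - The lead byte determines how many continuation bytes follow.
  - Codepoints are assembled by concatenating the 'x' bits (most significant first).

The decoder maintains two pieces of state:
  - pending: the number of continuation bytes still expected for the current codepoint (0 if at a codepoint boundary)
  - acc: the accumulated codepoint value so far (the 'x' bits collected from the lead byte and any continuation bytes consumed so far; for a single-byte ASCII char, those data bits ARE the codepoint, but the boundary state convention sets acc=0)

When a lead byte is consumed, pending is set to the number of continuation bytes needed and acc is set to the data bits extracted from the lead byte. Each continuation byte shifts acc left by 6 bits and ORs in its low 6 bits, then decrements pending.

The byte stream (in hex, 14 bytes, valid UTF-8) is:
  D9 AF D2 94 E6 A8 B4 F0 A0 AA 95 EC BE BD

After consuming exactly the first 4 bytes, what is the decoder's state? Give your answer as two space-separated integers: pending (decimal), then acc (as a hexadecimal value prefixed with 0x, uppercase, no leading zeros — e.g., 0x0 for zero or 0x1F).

Answer: 0 0x494

Derivation:
Byte[0]=D9: 2-byte lead. pending=1, acc=0x19
Byte[1]=AF: continuation. acc=(acc<<6)|0x2F=0x66F, pending=0
Byte[2]=D2: 2-byte lead. pending=1, acc=0x12
Byte[3]=94: continuation. acc=(acc<<6)|0x14=0x494, pending=0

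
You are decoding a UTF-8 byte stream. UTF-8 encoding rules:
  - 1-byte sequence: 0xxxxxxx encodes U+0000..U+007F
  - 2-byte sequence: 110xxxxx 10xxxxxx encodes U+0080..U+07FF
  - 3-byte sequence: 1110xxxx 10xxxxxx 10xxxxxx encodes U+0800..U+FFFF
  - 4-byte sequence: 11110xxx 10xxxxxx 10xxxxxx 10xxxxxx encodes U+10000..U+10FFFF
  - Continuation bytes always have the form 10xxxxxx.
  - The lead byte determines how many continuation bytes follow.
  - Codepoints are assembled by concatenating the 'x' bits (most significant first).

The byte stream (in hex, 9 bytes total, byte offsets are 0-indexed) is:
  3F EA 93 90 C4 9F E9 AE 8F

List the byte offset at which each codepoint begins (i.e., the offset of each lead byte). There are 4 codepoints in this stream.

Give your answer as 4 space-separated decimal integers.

Byte[0]=3F: 1-byte ASCII. cp=U+003F
Byte[1]=EA: 3-byte lead, need 2 cont bytes. acc=0xA
Byte[2]=93: continuation. acc=(acc<<6)|0x13=0x293
Byte[3]=90: continuation. acc=(acc<<6)|0x10=0xA4D0
Completed: cp=U+A4D0 (starts at byte 1)
Byte[4]=C4: 2-byte lead, need 1 cont bytes. acc=0x4
Byte[5]=9F: continuation. acc=(acc<<6)|0x1F=0x11F
Completed: cp=U+011F (starts at byte 4)
Byte[6]=E9: 3-byte lead, need 2 cont bytes. acc=0x9
Byte[7]=AE: continuation. acc=(acc<<6)|0x2E=0x26E
Byte[8]=8F: continuation. acc=(acc<<6)|0x0F=0x9B8F
Completed: cp=U+9B8F (starts at byte 6)

Answer: 0 1 4 6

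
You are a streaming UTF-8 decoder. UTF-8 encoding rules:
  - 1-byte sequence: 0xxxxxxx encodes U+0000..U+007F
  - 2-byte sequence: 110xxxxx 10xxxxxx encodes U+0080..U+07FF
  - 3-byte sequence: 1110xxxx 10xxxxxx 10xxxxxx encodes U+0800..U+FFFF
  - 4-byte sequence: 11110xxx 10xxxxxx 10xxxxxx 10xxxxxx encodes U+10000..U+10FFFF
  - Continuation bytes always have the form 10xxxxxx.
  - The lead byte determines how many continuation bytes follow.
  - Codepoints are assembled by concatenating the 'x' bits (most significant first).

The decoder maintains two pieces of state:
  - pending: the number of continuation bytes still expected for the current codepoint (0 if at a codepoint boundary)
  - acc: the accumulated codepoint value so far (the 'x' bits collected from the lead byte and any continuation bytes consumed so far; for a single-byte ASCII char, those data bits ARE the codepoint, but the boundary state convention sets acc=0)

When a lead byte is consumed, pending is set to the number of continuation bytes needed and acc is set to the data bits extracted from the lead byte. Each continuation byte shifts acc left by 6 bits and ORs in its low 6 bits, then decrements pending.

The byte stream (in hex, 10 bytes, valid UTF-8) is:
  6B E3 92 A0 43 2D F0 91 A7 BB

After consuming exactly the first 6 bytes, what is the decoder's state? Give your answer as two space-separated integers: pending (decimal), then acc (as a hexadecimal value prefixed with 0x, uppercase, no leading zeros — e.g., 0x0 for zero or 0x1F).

Answer: 0 0x0

Derivation:
Byte[0]=6B: 1-byte. pending=0, acc=0x0
Byte[1]=E3: 3-byte lead. pending=2, acc=0x3
Byte[2]=92: continuation. acc=(acc<<6)|0x12=0xD2, pending=1
Byte[3]=A0: continuation. acc=(acc<<6)|0x20=0x34A0, pending=0
Byte[4]=43: 1-byte. pending=0, acc=0x0
Byte[5]=2D: 1-byte. pending=0, acc=0x0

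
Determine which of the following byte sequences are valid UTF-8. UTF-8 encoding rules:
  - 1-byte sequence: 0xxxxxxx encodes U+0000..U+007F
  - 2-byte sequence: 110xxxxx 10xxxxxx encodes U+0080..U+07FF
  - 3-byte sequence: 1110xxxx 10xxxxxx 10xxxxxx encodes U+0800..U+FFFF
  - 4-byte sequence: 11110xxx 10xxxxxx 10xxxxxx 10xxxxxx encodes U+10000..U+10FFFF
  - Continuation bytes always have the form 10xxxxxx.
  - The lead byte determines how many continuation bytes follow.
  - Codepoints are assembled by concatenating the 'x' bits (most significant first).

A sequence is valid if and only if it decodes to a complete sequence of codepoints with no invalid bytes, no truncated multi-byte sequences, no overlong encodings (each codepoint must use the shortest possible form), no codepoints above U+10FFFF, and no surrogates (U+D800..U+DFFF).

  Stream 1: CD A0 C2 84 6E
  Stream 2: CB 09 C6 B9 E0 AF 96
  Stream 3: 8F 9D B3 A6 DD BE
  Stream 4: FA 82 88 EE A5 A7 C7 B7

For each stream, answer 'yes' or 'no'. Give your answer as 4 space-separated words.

Stream 1: decodes cleanly. VALID
Stream 2: error at byte offset 1. INVALID
Stream 3: error at byte offset 0. INVALID
Stream 4: error at byte offset 0. INVALID

Answer: yes no no no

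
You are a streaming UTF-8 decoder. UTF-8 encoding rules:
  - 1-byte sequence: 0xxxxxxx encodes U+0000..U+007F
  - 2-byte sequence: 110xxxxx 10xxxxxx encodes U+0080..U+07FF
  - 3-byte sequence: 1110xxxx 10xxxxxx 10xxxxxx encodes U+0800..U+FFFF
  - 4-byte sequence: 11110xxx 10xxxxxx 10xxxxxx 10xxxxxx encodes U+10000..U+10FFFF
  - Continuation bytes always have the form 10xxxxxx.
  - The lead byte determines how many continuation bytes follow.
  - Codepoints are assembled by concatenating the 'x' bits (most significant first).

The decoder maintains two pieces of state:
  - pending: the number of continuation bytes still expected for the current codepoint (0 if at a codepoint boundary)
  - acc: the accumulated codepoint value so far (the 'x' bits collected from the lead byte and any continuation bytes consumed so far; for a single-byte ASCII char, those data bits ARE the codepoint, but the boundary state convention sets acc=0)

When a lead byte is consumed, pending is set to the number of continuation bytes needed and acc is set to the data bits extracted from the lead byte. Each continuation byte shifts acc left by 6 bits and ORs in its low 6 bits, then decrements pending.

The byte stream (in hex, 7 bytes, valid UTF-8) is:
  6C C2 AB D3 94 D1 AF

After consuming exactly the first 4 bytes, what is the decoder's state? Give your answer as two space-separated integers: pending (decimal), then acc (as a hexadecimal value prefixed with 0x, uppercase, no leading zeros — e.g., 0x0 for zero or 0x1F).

Answer: 1 0x13

Derivation:
Byte[0]=6C: 1-byte. pending=0, acc=0x0
Byte[1]=C2: 2-byte lead. pending=1, acc=0x2
Byte[2]=AB: continuation. acc=(acc<<6)|0x2B=0xAB, pending=0
Byte[3]=D3: 2-byte lead. pending=1, acc=0x13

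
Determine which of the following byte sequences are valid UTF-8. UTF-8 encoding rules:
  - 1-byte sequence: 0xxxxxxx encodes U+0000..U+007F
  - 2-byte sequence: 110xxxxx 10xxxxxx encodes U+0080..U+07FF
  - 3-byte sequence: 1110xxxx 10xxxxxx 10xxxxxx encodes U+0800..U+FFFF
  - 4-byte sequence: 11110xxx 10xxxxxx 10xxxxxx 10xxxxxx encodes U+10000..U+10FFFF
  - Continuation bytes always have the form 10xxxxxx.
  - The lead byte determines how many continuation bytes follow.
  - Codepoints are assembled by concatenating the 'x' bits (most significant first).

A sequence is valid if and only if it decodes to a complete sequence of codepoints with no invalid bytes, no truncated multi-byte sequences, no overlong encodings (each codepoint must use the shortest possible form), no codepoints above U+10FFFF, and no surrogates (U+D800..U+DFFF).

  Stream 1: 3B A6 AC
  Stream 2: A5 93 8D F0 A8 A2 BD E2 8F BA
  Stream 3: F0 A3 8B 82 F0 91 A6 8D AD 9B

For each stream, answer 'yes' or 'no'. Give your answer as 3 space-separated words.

Stream 1: error at byte offset 1. INVALID
Stream 2: error at byte offset 0. INVALID
Stream 3: error at byte offset 8. INVALID

Answer: no no no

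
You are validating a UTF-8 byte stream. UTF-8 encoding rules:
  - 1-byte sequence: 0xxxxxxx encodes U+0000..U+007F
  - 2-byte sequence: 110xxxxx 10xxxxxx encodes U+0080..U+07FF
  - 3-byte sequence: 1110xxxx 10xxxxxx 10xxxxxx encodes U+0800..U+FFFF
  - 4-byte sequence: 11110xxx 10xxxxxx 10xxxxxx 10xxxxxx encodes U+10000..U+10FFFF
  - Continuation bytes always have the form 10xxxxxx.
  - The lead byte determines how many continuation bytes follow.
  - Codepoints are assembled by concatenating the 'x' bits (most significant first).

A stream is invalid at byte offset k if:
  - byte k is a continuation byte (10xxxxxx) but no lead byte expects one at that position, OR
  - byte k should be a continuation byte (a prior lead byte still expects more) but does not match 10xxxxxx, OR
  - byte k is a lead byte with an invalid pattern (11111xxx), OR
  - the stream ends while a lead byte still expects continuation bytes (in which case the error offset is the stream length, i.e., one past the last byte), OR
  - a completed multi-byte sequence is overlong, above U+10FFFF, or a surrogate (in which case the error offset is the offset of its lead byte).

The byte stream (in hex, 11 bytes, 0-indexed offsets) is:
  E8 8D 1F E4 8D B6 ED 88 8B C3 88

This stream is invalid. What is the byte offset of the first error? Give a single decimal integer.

Byte[0]=E8: 3-byte lead, need 2 cont bytes. acc=0x8
Byte[1]=8D: continuation. acc=(acc<<6)|0x0D=0x20D
Byte[2]=1F: expected 10xxxxxx continuation. INVALID

Answer: 2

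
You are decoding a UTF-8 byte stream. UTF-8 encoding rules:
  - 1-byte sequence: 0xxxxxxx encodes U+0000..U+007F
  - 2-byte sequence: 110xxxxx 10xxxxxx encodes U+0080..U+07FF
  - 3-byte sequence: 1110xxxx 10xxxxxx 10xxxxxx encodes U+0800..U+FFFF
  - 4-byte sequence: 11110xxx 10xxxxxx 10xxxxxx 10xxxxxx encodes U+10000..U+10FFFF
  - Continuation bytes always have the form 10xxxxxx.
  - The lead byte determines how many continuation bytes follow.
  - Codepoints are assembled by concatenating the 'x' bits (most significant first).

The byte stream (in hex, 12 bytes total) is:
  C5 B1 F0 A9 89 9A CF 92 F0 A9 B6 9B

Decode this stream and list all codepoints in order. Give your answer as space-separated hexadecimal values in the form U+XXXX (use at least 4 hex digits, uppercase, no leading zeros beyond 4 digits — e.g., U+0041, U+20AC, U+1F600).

Answer: U+0171 U+2925A U+03D2 U+29D9B

Derivation:
Byte[0]=C5: 2-byte lead, need 1 cont bytes. acc=0x5
Byte[1]=B1: continuation. acc=(acc<<6)|0x31=0x171
Completed: cp=U+0171 (starts at byte 0)
Byte[2]=F0: 4-byte lead, need 3 cont bytes. acc=0x0
Byte[3]=A9: continuation. acc=(acc<<6)|0x29=0x29
Byte[4]=89: continuation. acc=(acc<<6)|0x09=0xA49
Byte[5]=9A: continuation. acc=(acc<<6)|0x1A=0x2925A
Completed: cp=U+2925A (starts at byte 2)
Byte[6]=CF: 2-byte lead, need 1 cont bytes. acc=0xF
Byte[7]=92: continuation. acc=(acc<<6)|0x12=0x3D2
Completed: cp=U+03D2 (starts at byte 6)
Byte[8]=F0: 4-byte lead, need 3 cont bytes. acc=0x0
Byte[9]=A9: continuation. acc=(acc<<6)|0x29=0x29
Byte[10]=B6: continuation. acc=(acc<<6)|0x36=0xA76
Byte[11]=9B: continuation. acc=(acc<<6)|0x1B=0x29D9B
Completed: cp=U+29D9B (starts at byte 8)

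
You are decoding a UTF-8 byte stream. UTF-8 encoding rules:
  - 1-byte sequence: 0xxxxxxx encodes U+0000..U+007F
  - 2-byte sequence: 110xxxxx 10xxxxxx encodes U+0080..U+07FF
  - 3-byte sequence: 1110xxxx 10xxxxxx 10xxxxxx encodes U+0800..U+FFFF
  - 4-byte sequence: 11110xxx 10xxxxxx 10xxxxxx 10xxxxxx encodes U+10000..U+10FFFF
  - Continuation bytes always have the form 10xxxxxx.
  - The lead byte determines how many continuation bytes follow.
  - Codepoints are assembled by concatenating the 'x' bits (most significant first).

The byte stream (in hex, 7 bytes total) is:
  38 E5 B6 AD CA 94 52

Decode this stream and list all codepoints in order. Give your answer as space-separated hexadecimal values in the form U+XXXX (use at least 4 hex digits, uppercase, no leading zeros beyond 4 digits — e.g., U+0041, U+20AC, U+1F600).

Byte[0]=38: 1-byte ASCII. cp=U+0038
Byte[1]=E5: 3-byte lead, need 2 cont bytes. acc=0x5
Byte[2]=B6: continuation. acc=(acc<<6)|0x36=0x176
Byte[3]=AD: continuation. acc=(acc<<6)|0x2D=0x5DAD
Completed: cp=U+5DAD (starts at byte 1)
Byte[4]=CA: 2-byte lead, need 1 cont bytes. acc=0xA
Byte[5]=94: continuation. acc=(acc<<6)|0x14=0x294
Completed: cp=U+0294 (starts at byte 4)
Byte[6]=52: 1-byte ASCII. cp=U+0052

Answer: U+0038 U+5DAD U+0294 U+0052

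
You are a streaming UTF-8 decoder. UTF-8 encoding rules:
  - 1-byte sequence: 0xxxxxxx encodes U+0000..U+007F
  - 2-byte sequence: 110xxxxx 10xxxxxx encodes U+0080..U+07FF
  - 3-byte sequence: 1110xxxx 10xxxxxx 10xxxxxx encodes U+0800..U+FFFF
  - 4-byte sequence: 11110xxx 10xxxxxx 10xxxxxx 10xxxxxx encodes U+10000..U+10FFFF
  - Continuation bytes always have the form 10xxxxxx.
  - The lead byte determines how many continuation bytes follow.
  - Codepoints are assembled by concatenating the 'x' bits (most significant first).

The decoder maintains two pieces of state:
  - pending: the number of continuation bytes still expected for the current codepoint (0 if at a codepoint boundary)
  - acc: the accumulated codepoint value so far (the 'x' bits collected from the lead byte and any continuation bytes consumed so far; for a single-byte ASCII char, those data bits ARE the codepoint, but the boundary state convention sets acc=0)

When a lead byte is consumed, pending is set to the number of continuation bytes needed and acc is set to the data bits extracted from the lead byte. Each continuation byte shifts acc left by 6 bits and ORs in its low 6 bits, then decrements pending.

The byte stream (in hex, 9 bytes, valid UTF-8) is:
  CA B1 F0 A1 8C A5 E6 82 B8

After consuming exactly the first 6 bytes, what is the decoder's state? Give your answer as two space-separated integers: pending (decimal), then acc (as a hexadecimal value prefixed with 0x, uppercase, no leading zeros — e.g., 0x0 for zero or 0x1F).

Answer: 0 0x21325

Derivation:
Byte[0]=CA: 2-byte lead. pending=1, acc=0xA
Byte[1]=B1: continuation. acc=(acc<<6)|0x31=0x2B1, pending=0
Byte[2]=F0: 4-byte lead. pending=3, acc=0x0
Byte[3]=A1: continuation. acc=(acc<<6)|0x21=0x21, pending=2
Byte[4]=8C: continuation. acc=(acc<<6)|0x0C=0x84C, pending=1
Byte[5]=A5: continuation. acc=(acc<<6)|0x25=0x21325, pending=0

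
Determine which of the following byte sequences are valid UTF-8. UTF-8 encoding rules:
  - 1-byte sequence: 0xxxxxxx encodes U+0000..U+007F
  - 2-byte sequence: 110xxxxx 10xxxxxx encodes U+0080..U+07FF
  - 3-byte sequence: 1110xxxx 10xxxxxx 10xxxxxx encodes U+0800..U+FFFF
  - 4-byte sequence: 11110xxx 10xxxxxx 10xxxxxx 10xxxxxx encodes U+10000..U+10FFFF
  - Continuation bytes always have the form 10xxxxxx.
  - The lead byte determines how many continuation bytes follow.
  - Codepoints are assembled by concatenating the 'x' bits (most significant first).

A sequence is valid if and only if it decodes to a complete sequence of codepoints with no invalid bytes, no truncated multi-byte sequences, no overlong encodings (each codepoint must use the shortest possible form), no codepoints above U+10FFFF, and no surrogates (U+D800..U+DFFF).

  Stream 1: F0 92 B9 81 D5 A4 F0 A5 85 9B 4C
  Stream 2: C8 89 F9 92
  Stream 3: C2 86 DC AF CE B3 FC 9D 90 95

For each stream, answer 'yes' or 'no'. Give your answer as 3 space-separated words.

Answer: yes no no

Derivation:
Stream 1: decodes cleanly. VALID
Stream 2: error at byte offset 2. INVALID
Stream 3: error at byte offset 6. INVALID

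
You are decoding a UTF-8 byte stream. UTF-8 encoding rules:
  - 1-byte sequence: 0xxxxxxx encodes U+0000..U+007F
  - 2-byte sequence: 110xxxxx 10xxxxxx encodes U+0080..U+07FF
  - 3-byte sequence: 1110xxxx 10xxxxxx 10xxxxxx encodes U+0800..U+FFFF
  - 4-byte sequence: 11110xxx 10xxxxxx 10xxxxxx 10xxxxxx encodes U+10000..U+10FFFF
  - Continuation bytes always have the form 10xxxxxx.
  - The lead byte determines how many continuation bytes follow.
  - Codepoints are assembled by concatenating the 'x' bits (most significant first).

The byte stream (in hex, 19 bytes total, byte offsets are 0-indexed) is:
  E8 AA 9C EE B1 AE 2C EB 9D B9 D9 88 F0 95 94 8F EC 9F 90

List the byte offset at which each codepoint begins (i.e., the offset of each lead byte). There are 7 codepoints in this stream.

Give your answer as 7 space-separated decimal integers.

Answer: 0 3 6 7 10 12 16

Derivation:
Byte[0]=E8: 3-byte lead, need 2 cont bytes. acc=0x8
Byte[1]=AA: continuation. acc=(acc<<6)|0x2A=0x22A
Byte[2]=9C: continuation. acc=(acc<<6)|0x1C=0x8A9C
Completed: cp=U+8A9C (starts at byte 0)
Byte[3]=EE: 3-byte lead, need 2 cont bytes. acc=0xE
Byte[4]=B1: continuation. acc=(acc<<6)|0x31=0x3B1
Byte[5]=AE: continuation. acc=(acc<<6)|0x2E=0xEC6E
Completed: cp=U+EC6E (starts at byte 3)
Byte[6]=2C: 1-byte ASCII. cp=U+002C
Byte[7]=EB: 3-byte lead, need 2 cont bytes. acc=0xB
Byte[8]=9D: continuation. acc=(acc<<6)|0x1D=0x2DD
Byte[9]=B9: continuation. acc=(acc<<6)|0x39=0xB779
Completed: cp=U+B779 (starts at byte 7)
Byte[10]=D9: 2-byte lead, need 1 cont bytes. acc=0x19
Byte[11]=88: continuation. acc=(acc<<6)|0x08=0x648
Completed: cp=U+0648 (starts at byte 10)
Byte[12]=F0: 4-byte lead, need 3 cont bytes. acc=0x0
Byte[13]=95: continuation. acc=(acc<<6)|0x15=0x15
Byte[14]=94: continuation. acc=(acc<<6)|0x14=0x554
Byte[15]=8F: continuation. acc=(acc<<6)|0x0F=0x1550F
Completed: cp=U+1550F (starts at byte 12)
Byte[16]=EC: 3-byte lead, need 2 cont bytes. acc=0xC
Byte[17]=9F: continuation. acc=(acc<<6)|0x1F=0x31F
Byte[18]=90: continuation. acc=(acc<<6)|0x10=0xC7D0
Completed: cp=U+C7D0 (starts at byte 16)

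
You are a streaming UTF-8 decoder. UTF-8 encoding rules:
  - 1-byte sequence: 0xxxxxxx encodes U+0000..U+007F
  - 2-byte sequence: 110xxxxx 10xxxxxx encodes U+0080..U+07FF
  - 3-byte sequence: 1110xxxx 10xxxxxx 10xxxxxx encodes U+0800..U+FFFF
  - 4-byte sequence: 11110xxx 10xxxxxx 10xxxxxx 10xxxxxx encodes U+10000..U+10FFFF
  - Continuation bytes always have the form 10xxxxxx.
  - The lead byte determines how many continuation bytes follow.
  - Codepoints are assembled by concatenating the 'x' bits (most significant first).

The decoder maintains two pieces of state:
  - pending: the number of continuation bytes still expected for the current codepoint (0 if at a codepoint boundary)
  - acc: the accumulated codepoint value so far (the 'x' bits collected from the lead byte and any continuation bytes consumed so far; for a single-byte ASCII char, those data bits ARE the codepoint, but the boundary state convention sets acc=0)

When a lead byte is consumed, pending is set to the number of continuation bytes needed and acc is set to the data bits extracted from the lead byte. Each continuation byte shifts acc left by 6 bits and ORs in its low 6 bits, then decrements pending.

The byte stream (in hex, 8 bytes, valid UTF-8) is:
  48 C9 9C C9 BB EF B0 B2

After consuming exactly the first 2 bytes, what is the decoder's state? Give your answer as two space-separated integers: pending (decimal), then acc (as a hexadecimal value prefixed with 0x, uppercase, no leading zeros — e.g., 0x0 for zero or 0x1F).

Byte[0]=48: 1-byte. pending=0, acc=0x0
Byte[1]=C9: 2-byte lead. pending=1, acc=0x9

Answer: 1 0x9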